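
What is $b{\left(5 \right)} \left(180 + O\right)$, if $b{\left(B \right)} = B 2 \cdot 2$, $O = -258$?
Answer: $-1560$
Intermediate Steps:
$b{\left(B \right)} = 4 B$ ($b{\left(B \right)} = 2 B 2 = 4 B$)
$b{\left(5 \right)} \left(180 + O\right) = 4 \cdot 5 \left(180 - 258\right) = 20 \left(-78\right) = -1560$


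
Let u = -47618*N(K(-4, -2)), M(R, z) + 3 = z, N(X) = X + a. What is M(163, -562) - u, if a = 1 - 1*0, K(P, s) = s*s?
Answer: 237525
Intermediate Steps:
K(P, s) = s²
a = 1 (a = 1 + 0 = 1)
N(X) = 1 + X (N(X) = X + 1 = 1 + X)
M(R, z) = -3 + z
u = -238090 (u = -47618*(1 + (-2)²) = -47618*(1 + 4) = -47618*5 = -238090)
M(163, -562) - u = (-3 - 562) - 1*(-238090) = -565 + 238090 = 237525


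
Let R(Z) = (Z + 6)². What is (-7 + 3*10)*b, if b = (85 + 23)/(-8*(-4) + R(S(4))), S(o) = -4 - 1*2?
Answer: 621/8 ≈ 77.625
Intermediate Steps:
S(o) = -6 (S(o) = -4 - 2 = -6)
R(Z) = (6 + Z)²
b = 27/8 (b = (85 + 23)/(-8*(-4) + (6 - 6)²) = 108/(32 + 0²) = 108/(32 + 0) = 108/32 = 108*(1/32) = 27/8 ≈ 3.3750)
(-7 + 3*10)*b = (-7 + 3*10)*(27/8) = (-7 + 30)*(27/8) = 23*(27/8) = 621/8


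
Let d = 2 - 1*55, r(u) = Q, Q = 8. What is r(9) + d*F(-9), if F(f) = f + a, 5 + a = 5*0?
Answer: 750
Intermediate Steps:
r(u) = 8
d = -53 (d = 2 - 55 = -53)
a = -5 (a = -5 + 5*0 = -5 + 0 = -5)
F(f) = -5 + f (F(f) = f - 5 = -5 + f)
r(9) + d*F(-9) = 8 - 53*(-5 - 9) = 8 - 53*(-14) = 8 + 742 = 750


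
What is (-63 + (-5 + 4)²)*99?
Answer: -6138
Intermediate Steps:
(-63 + (-5 + 4)²)*99 = (-63 + (-1)²)*99 = (-63 + 1)*99 = -62*99 = -6138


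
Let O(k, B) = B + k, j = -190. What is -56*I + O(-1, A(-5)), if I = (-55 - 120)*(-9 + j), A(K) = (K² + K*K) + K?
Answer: -1950156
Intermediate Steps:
A(K) = K + 2*K² (A(K) = (K² + K²) + K = 2*K² + K = K + 2*K²)
I = 34825 (I = (-55 - 120)*(-9 - 190) = -175*(-199) = 34825)
-56*I + O(-1, A(-5)) = -56*34825 + (-5*(1 + 2*(-5)) - 1) = -1950200 + (-5*(1 - 10) - 1) = -1950200 + (-5*(-9) - 1) = -1950200 + (45 - 1) = -1950200 + 44 = -1950156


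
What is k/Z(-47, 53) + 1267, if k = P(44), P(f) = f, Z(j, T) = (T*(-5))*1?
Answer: 335711/265 ≈ 1266.8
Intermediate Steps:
Z(j, T) = -5*T (Z(j, T) = -5*T*1 = -5*T)
k = 44
k/Z(-47, 53) + 1267 = 44/((-5*53)) + 1267 = 44/(-265) + 1267 = 44*(-1/265) + 1267 = -44/265 + 1267 = 335711/265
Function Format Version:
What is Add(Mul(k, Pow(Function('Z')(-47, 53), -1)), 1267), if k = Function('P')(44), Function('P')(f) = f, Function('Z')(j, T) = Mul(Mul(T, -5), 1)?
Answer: Rational(335711, 265) ≈ 1266.8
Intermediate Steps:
Function('Z')(j, T) = Mul(-5, T) (Function('Z')(j, T) = Mul(Mul(-5, T), 1) = Mul(-5, T))
k = 44
Add(Mul(k, Pow(Function('Z')(-47, 53), -1)), 1267) = Add(Mul(44, Pow(Mul(-5, 53), -1)), 1267) = Add(Mul(44, Pow(-265, -1)), 1267) = Add(Mul(44, Rational(-1, 265)), 1267) = Add(Rational(-44, 265), 1267) = Rational(335711, 265)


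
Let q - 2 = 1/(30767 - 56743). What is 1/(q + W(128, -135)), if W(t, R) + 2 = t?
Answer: 25976/3324927 ≈ 0.0078125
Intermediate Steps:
q = 51951/25976 (q = 2 + 1/(30767 - 56743) = 2 + 1/(-25976) = 2 - 1/25976 = 51951/25976 ≈ 2.0000)
W(t, R) = -2 + t
1/(q + W(128, -135)) = 1/(51951/25976 + (-2 + 128)) = 1/(51951/25976 + 126) = 1/(3324927/25976) = 25976/3324927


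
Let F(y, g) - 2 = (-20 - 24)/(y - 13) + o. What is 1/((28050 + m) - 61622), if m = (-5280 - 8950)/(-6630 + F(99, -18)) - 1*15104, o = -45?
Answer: -286961/13967501746 ≈ -2.0545e-5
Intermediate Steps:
F(y, g) = -43 - 44/(-13 + y) (F(y, g) = 2 + ((-20 - 24)/(y - 13) - 45) = 2 + (-44/(-13 + y) - 45) = 2 + (-45 - 44/(-13 + y)) = -43 - 44/(-13 + y))
m = -4333647054/286961 (m = (-5280 - 8950)/(-6630 + (515 - 43*99)/(-13 + 99)) - 1*15104 = -14230/(-6630 + (515 - 4257)/86) - 15104 = -14230/(-6630 + (1/86)*(-3742)) - 15104 = -14230/(-6630 - 1871/43) - 15104 = -14230/(-286961/43) - 15104 = -14230*(-43/286961) - 15104 = 611890/286961 - 15104 = -4333647054/286961 ≈ -15102.)
1/((28050 + m) - 61622) = 1/((28050 - 4333647054/286961) - 61622) = 1/(3715608996/286961 - 61622) = 1/(-13967501746/286961) = -286961/13967501746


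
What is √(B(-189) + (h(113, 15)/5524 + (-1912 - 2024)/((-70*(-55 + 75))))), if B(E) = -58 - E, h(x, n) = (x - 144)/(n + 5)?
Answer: √5001908294649/193340 ≈ 11.568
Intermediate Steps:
h(x, n) = (-144 + x)/(5 + n)
√(B(-189) + (h(113, 15)/5524 + (-1912 - 2024)/((-70*(-55 + 75))))) = √((-58 - 1*(-189)) + (((-144 + 113)/(5 + 15))/5524 + (-1912 - 2024)/((-70*(-55 + 75))))) = √((-58 + 189) + ((-31/20)*(1/5524) - 3936/((-70*20)))) = √(131 + (((1/20)*(-31))*(1/5524) - 3936/(-1400))) = √(131 + (-31/20*1/5524 - 3936*(-1/1400))) = √(131 + (-31/110480 + 492/175)) = √(131 + 10870147/3866800) = √(517420947/3866800) = √5001908294649/193340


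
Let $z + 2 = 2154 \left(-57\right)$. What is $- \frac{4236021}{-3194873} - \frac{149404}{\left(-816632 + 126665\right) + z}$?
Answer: $\frac{3920140165379}{2596623446131} \approx 1.5097$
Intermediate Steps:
$z = -122780$ ($z = -2 + 2154 \left(-57\right) = -2 - 122778 = -122780$)
$- \frac{4236021}{-3194873} - \frac{149404}{\left(-816632 + 126665\right) + z} = - \frac{4236021}{-3194873} - \frac{149404}{\left(-816632 + 126665\right) - 122780} = \left(-4236021\right) \left(- \frac{1}{3194873}\right) - \frac{149404}{-689967 - 122780} = \frac{4236021}{3194873} - \frac{149404}{-812747} = \frac{4236021}{3194873} - - \frac{149404}{812747} = \frac{4236021}{3194873} + \frac{149404}{812747} = \frac{3920140165379}{2596623446131}$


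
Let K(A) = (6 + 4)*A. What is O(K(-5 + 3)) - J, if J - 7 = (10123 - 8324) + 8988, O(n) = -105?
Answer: -10899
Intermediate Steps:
K(A) = 10*A
J = 10794 (J = 7 + ((10123 - 8324) + 8988) = 7 + (1799 + 8988) = 7 + 10787 = 10794)
O(K(-5 + 3)) - J = -105 - 1*10794 = -105 - 10794 = -10899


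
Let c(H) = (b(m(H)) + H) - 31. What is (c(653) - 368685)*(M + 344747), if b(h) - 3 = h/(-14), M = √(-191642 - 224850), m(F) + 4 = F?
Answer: -1776649872283/14 - 5153489*I*√104123/7 ≈ -1.269e+11 - 2.3756e+8*I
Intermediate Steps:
m(F) = -4 + F
M = 2*I*√104123 (M = √(-416492) = 2*I*√104123 ≈ 645.36*I)
b(h) = 3 - h/14 (b(h) = 3 + h/(-14) = 3 + h*(-1/14) = 3 - h/14)
c(H) = -194/7 + 13*H/14 (c(H) = ((3 - (-4 + H)/14) + H) - 31 = ((3 + (2/7 - H/14)) + H) - 31 = ((23/7 - H/14) + H) - 31 = (23/7 + 13*H/14) - 31 = -194/7 + 13*H/14)
(c(653) - 368685)*(M + 344747) = ((-194/7 + (13/14)*653) - 368685)*(2*I*√104123 + 344747) = ((-194/7 + 8489/14) - 368685)*(344747 + 2*I*√104123) = (8101/14 - 368685)*(344747 + 2*I*√104123) = -5153489*(344747 + 2*I*√104123)/14 = -1776649872283/14 - 5153489*I*√104123/7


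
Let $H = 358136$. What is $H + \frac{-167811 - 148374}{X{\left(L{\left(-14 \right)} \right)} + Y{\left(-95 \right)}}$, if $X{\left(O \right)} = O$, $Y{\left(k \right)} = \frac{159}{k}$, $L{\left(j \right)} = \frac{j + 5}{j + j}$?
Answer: $\frac{709755764}{1199} \approx 5.9196 \cdot 10^{5}$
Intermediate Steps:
$L{\left(j \right)} = \frac{5 + j}{2 j}$
$H + \frac{-167811 - 148374}{X{\left(L{\left(-14 \right)} \right)} + Y{\left(-95 \right)}} = 358136 + \frac{-167811 - 148374}{\frac{5 - 14}{2 \left(-14\right)} + \frac{159}{-95}} = 358136 - \frac{316185}{\frac{1}{2} \left(- \frac{1}{14}\right) \left(-9\right) + 159 \left(- \frac{1}{95}\right)} = 358136 - \frac{316185}{\frac{9}{28} - \frac{159}{95}} = 358136 - \frac{316185}{- \frac{3597}{2660}} = 358136 - - \frac{280350700}{1199} = 358136 + \frac{280350700}{1199} = \frac{709755764}{1199}$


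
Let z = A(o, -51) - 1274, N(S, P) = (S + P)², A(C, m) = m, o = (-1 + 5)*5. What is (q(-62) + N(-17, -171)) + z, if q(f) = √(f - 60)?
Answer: 34019 + I*√122 ≈ 34019.0 + 11.045*I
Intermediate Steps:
o = 20 (o = 4*5 = 20)
N(S, P) = (P + S)²
q(f) = √(-60 + f)
z = -1325 (z = -51 - 1274 = -1325)
(q(-62) + N(-17, -171)) + z = (√(-60 - 62) + (-171 - 17)²) - 1325 = (√(-122) + (-188)²) - 1325 = (I*√122 + 35344) - 1325 = (35344 + I*√122) - 1325 = 34019 + I*√122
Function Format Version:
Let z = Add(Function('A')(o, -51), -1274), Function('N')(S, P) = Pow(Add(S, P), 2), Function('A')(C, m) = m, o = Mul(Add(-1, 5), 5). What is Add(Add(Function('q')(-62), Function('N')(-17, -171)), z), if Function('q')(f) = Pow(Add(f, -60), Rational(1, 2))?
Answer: Add(34019, Mul(I, Pow(122, Rational(1, 2)))) ≈ Add(34019., Mul(11.045, I))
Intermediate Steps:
o = 20 (o = Mul(4, 5) = 20)
Function('N')(S, P) = Pow(Add(P, S), 2)
Function('q')(f) = Pow(Add(-60, f), Rational(1, 2))
z = -1325 (z = Add(-51, -1274) = -1325)
Add(Add(Function('q')(-62), Function('N')(-17, -171)), z) = Add(Add(Pow(Add(-60, -62), Rational(1, 2)), Pow(Add(-171, -17), 2)), -1325) = Add(Add(Pow(-122, Rational(1, 2)), Pow(-188, 2)), -1325) = Add(Add(Mul(I, Pow(122, Rational(1, 2))), 35344), -1325) = Add(Add(35344, Mul(I, Pow(122, Rational(1, 2)))), -1325) = Add(34019, Mul(I, Pow(122, Rational(1, 2))))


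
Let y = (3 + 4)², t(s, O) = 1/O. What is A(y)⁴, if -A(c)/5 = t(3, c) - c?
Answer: 20736000000000000/5764801 ≈ 3.5970e+9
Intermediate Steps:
y = 49 (y = 7² = 49)
A(c) = -5/c + 5*c (A(c) = -5*(1/c - c) = -5/c + 5*c)
A(y)⁴ = (-5/49 + 5*49)⁴ = (-5*1/49 + 245)⁴ = (-5/49 + 245)⁴ = (12000/49)⁴ = 20736000000000000/5764801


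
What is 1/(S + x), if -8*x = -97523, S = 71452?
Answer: 8/669139 ≈ 1.1956e-5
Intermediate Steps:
x = 97523/8 (x = -⅛*(-97523) = 97523/8 ≈ 12190.)
1/(S + x) = 1/(71452 + 97523/8) = 1/(669139/8) = 8/669139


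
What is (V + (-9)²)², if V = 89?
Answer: 28900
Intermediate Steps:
(V + (-9)²)² = (89 + (-9)²)² = (89 + 81)² = 170² = 28900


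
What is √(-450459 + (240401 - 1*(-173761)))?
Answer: 3*I*√4033 ≈ 190.52*I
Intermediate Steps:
√(-450459 + (240401 - 1*(-173761))) = √(-450459 + (240401 + 173761)) = √(-450459 + 414162) = √(-36297) = 3*I*√4033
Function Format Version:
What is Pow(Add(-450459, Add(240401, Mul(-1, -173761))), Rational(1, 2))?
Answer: Mul(3, I, Pow(4033, Rational(1, 2))) ≈ Mul(190.52, I)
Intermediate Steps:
Pow(Add(-450459, Add(240401, Mul(-1, -173761))), Rational(1, 2)) = Pow(Add(-450459, Add(240401, 173761)), Rational(1, 2)) = Pow(Add(-450459, 414162), Rational(1, 2)) = Pow(-36297, Rational(1, 2)) = Mul(3, I, Pow(4033, Rational(1, 2)))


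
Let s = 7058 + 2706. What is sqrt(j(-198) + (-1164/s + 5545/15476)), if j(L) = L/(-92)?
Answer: sqrt(451310015097825203)/434434534 ≈ 1.5464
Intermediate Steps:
s = 9764
j(L) = -L/92 (j(L) = L*(-1/92) = -L/92)
sqrt(j(-198) + (-1164/s + 5545/15476)) = sqrt(-1/92*(-198) + (-1164/9764 + 5545/15476)) = sqrt(99/46 + (-1164*1/9764 + 5545*(1/15476))) = sqrt(99/46 + (-291/2441 + 5545/15476)) = sqrt(99/46 + 9031829/37776916) = sqrt(2077689409/868869068) = sqrt(451310015097825203)/434434534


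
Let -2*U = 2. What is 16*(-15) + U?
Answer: -241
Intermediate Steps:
U = -1 (U = -½*2 = -1)
16*(-15) + U = 16*(-15) - 1 = -240 - 1 = -241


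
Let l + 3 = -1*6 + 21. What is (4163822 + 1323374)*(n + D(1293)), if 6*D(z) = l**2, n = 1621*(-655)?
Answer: -5825926096276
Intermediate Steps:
l = 12 (l = -3 + (-1*6 + 21) = -3 + (-6 + 21) = -3 + 15 = 12)
n = -1061755
D(z) = 24 (D(z) = (1/6)*12**2 = (1/6)*144 = 24)
(4163822 + 1323374)*(n + D(1293)) = (4163822 + 1323374)*(-1061755 + 24) = 5487196*(-1061731) = -5825926096276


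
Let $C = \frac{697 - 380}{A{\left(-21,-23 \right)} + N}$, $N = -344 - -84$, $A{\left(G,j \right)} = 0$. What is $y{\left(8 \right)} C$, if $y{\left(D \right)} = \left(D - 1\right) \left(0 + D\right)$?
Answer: $- \frac{4438}{65} \approx -68.277$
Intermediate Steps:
$y{\left(D \right)} = D \left(-1 + D\right)$ ($y{\left(D \right)} = \left(-1 + D\right) D = D \left(-1 + D\right)$)
$N = -260$ ($N = -344 + 84 = -260$)
$C = - \frac{317}{260}$ ($C = \frac{697 - 380}{0 - 260} = \frac{317}{-260} = 317 \left(- \frac{1}{260}\right) = - \frac{317}{260} \approx -1.2192$)
$y{\left(8 \right)} C = 8 \left(-1 + 8\right) \left(- \frac{317}{260}\right) = 8 \cdot 7 \left(- \frac{317}{260}\right) = 56 \left(- \frac{317}{260}\right) = - \frac{4438}{65}$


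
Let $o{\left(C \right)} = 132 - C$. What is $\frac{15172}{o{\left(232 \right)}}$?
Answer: $- \frac{3793}{25} \approx -151.72$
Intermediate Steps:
$\frac{15172}{o{\left(232 \right)}} = \frac{15172}{132 - 232} = \frac{15172}{-100} = 15172 \left(- \frac{1}{100}\right) = - \frac{3793}{25}$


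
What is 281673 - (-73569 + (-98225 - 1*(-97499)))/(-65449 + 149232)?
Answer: 23599483254/83783 ≈ 2.8167e+5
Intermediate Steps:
281673 - (-73569 + (-98225 - 1*(-97499)))/(-65449 + 149232) = 281673 - (-73569 + (-98225 + 97499))/83783 = 281673 - (-73569 - 726)/83783 = 281673 - (-74295)/83783 = 281673 - 1*(-74295/83783) = 281673 + 74295/83783 = 23599483254/83783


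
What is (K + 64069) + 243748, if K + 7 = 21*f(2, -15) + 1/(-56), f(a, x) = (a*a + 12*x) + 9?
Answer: 17040967/56 ≈ 3.0430e+5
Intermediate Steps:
f(a, x) = 9 + a**2 + 12*x (f(a, x) = (a**2 + 12*x) + 9 = 9 + a**2 + 12*x)
K = -196785/56 (K = -7 + (21*(9 + 2**2 + 12*(-15)) + 1/(-56)) = -7 + (21*(9 + 4 - 180) - 1/56) = -7 + (21*(-167) - 1/56) = -7 + (-3507 - 1/56) = -7 - 196393/56 = -196785/56 ≈ -3514.0)
(K + 64069) + 243748 = (-196785/56 + 64069) + 243748 = 3391079/56 + 243748 = 17040967/56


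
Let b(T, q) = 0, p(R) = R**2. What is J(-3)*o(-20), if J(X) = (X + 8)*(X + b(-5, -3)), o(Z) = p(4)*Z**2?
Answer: -96000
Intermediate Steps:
o(Z) = 16*Z**2 (o(Z) = 4**2*Z**2 = 16*Z**2)
J(X) = X*(8 + X) (J(X) = (X + 8)*(X + 0) = (8 + X)*X = X*(8 + X))
J(-3)*o(-20) = (-3*(8 - 3))*(16*(-20)**2) = (-3*5)*(16*400) = -15*6400 = -96000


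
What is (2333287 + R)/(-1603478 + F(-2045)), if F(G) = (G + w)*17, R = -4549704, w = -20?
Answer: 2216417/1638583 ≈ 1.3526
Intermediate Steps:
F(G) = -340 + 17*G (F(G) = (G - 20)*17 = (-20 + G)*17 = -340 + 17*G)
(2333287 + R)/(-1603478 + F(-2045)) = (2333287 - 4549704)/(-1603478 + (-340 + 17*(-2045))) = -2216417/(-1603478 + (-340 - 34765)) = -2216417/(-1603478 - 35105) = -2216417/(-1638583) = -2216417*(-1/1638583) = 2216417/1638583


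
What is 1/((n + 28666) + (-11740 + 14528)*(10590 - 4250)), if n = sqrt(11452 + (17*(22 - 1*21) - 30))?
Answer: 17704586/313452365419957 - 3*sqrt(1271)/313452365419957 ≈ 5.6482e-8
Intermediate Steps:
n = 3*sqrt(1271) (n = sqrt(11452 + (17*(22 - 21) - 30)) = sqrt(11452 + (17*1 - 30)) = sqrt(11452 + (17 - 30)) = sqrt(11452 - 13) = sqrt(11439) = 3*sqrt(1271) ≈ 106.95)
1/((n + 28666) + (-11740 + 14528)*(10590 - 4250)) = 1/((3*sqrt(1271) + 28666) + (-11740 + 14528)*(10590 - 4250)) = 1/((28666 + 3*sqrt(1271)) + 2788*6340) = 1/((28666 + 3*sqrt(1271)) + 17675920) = 1/(17704586 + 3*sqrt(1271))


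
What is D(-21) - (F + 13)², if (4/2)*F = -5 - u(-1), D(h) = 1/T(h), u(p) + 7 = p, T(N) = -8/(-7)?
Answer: -1675/8 ≈ -209.38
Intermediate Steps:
T(N) = 8/7 (T(N) = -8*(-⅐) = 8/7)
u(p) = -7 + p
D(h) = 7/8 (D(h) = 1/(8/7) = 7/8)
F = 3/2 (F = (-5 - (-7 - 1))/2 = (-5 - 1*(-8))/2 = (-5 + 8)/2 = (½)*3 = 3/2 ≈ 1.5000)
D(-21) - (F + 13)² = 7/8 - (3/2 + 13)² = 7/8 - (29/2)² = 7/8 - 1*841/4 = 7/8 - 841/4 = -1675/8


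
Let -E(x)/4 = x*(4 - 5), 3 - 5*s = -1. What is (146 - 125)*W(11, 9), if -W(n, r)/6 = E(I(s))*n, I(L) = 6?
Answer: -33264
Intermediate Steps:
s = ⅘ (s = ⅗ - ⅕*(-1) = ⅗ + ⅕ = ⅘ ≈ 0.80000)
E(x) = 4*x (E(x) = -4*x*(4 - 5) = -4*x*(-1) = -(-4)*x = 4*x)
W(n, r) = -144*n (W(n, r) = -6*4*6*n = -144*n)
(146 - 125)*W(11, 9) = (146 - 125)*(-144*11) = 21*(-1584) = -33264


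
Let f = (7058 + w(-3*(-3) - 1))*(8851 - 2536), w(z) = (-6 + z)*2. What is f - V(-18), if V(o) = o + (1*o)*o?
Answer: 44596224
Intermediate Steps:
V(o) = o + o² (V(o) = o + o*o = o + o²)
w(z) = -12 + 2*z
f = 44596530 (f = (7058 + (-12 + 2*(-3*(-3) - 1)))*(8851 - 2536) = (7058 + (-12 + 2*(9 - 1)))*6315 = (7058 + (-12 + 2*8))*6315 = (7058 + (-12 + 16))*6315 = (7058 + 4)*6315 = 7062*6315 = 44596530)
f - V(-18) = 44596530 - (-18)*(1 - 18) = 44596530 - (-18)*(-17) = 44596530 - 1*306 = 44596530 - 306 = 44596224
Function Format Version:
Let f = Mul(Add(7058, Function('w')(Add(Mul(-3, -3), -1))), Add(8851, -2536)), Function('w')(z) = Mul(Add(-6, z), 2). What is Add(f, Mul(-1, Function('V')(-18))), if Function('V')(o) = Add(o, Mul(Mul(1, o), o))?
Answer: 44596224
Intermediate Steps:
Function('V')(o) = Add(o, Pow(o, 2)) (Function('V')(o) = Add(o, Mul(o, o)) = Add(o, Pow(o, 2)))
Function('w')(z) = Add(-12, Mul(2, z))
f = 44596530 (f = Mul(Add(7058, Add(-12, Mul(2, Add(Mul(-3, -3), -1)))), Add(8851, -2536)) = Mul(Add(7058, Add(-12, Mul(2, Add(9, -1)))), 6315) = Mul(Add(7058, Add(-12, Mul(2, 8))), 6315) = Mul(Add(7058, Add(-12, 16)), 6315) = Mul(Add(7058, 4), 6315) = Mul(7062, 6315) = 44596530)
Add(f, Mul(-1, Function('V')(-18))) = Add(44596530, Mul(-1, Mul(-18, Add(1, -18)))) = Add(44596530, Mul(-1, Mul(-18, -17))) = Add(44596530, Mul(-1, 306)) = Add(44596530, -306) = 44596224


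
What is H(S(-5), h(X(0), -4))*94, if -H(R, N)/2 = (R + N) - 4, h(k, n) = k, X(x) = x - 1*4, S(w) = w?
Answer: 2444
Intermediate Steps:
X(x) = -4 + x (X(x) = x - 4 = -4 + x)
H(R, N) = 8 - 2*N - 2*R (H(R, N) = -2*((R + N) - 4) = -2*((N + R) - 4) = -2*(-4 + N + R) = 8 - 2*N - 2*R)
H(S(-5), h(X(0), -4))*94 = (8 - 2*(-4 + 0) - 2*(-5))*94 = (8 - 2*(-4) + 10)*94 = (8 + 8 + 10)*94 = 26*94 = 2444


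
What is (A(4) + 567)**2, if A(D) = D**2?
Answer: 339889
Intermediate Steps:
(A(4) + 567)**2 = (4**2 + 567)**2 = (16 + 567)**2 = 583**2 = 339889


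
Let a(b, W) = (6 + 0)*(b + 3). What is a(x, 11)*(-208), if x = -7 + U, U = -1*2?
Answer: 7488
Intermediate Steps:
U = -2
x = -9 (x = -7 - 2 = -9)
a(b, W) = 18 + 6*b (a(b, W) = 6*(3 + b) = 18 + 6*b)
a(x, 11)*(-208) = (18 + 6*(-9))*(-208) = (18 - 54)*(-208) = -36*(-208) = 7488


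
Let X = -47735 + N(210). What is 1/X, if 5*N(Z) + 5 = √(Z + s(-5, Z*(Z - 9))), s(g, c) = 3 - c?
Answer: -397800/18989394799 - 5*I*√41997/56968184397 ≈ -2.0949e-5 - 1.7987e-8*I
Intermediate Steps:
N(Z) = -1 + √(3 + Z - Z*(-9 + Z))/5 (N(Z) = -1 + √(Z + (3 - Z*(Z - 9)))/5 = -1 + √(Z + (3 - Z*(-9 + Z)))/5 = -1 + √(3 + Z - Z*(-9 + Z))/5)
X = -47736 + I*√41997/5 (X = -47735 + (-1 + √(3 + 210 - 1*210*(-9 + 210))/5) = -47735 + (-1 + √(3 + 210 - 1*210*201)/5) = -47735 + (-1 + √(3 + 210 - 42210)/5) = -47735 + (-1 + √(-41997)/5) = -47735 + (-1 + (I*√41997)/5) = -47735 + (-1 + I*√41997/5) = -47736 + I*√41997/5 ≈ -47736.0 + 40.986*I)
1/X = 1/(-47736 + I*√41997/5)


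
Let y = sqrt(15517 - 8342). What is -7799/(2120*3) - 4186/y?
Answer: -7799/6360 - 598*sqrt(287)/205 ≈ -50.645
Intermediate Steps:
y = 5*sqrt(287) (y = sqrt(7175) = 5*sqrt(287) ≈ 84.705)
-7799/(2120*3) - 4186/y = -7799/(2120*3) - 4186*sqrt(287)/1435 = -7799/6360 - 598*sqrt(287)/205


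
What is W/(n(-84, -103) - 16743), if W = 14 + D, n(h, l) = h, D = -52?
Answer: 38/16827 ≈ 0.0022583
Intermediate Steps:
W = -38 (W = 14 - 52 = -38)
W/(n(-84, -103) - 16743) = -38/(-84 - 16743) = -38/(-16827) = -38*(-1/16827) = 38/16827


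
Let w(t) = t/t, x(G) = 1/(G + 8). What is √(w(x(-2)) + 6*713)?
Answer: √4279 ≈ 65.414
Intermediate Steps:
x(G) = 1/(8 + G)
w(t) = 1
√(w(x(-2)) + 6*713) = √(1 + 6*713) = √(1 + 4278) = √4279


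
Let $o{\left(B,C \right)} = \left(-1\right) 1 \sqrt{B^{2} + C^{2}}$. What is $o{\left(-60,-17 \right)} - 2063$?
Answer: $-2063 - \sqrt{3889} \approx -2125.4$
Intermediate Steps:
$o{\left(B,C \right)} = - \sqrt{B^{2} + C^{2}}$
$o{\left(-60,-17 \right)} - 2063 = - \sqrt{\left(-60\right)^{2} + \left(-17\right)^{2}} - 2063 = - \sqrt{3600 + 289} - 2063 = - \sqrt{3889} - 2063 = -2063 - \sqrt{3889}$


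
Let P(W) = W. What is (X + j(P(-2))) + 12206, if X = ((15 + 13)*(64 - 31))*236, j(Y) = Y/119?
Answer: 27402128/119 ≈ 2.3027e+5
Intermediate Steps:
j(Y) = Y/119 (j(Y) = Y*(1/119) = Y/119)
X = 218064 (X = (28*33)*236 = 924*236 = 218064)
(X + j(P(-2))) + 12206 = (218064 + (1/119)*(-2)) + 12206 = (218064 - 2/119) + 12206 = 25949614/119 + 12206 = 27402128/119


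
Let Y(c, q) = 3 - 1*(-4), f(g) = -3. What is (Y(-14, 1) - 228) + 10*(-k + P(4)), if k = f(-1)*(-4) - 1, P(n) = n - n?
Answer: -331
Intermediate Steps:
P(n) = 0
Y(c, q) = 7 (Y(c, q) = 3 + 4 = 7)
k = 11 (k = -3*(-4) - 1 = 12 - 1 = 11)
(Y(-14, 1) - 228) + 10*(-k + P(4)) = (7 - 228) + 10*(-1*11 + 0) = -221 + 10*(-11 + 0) = -221 + 10*(-11) = -221 - 110 = -331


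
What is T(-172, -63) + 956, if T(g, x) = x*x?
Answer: 4925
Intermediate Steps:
T(g, x) = x²
T(-172, -63) + 956 = (-63)² + 956 = 3969 + 956 = 4925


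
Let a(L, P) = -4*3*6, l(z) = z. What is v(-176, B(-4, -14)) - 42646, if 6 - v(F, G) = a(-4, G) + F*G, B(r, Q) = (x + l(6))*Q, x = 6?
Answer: -72136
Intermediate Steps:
a(L, P) = -72 (a(L, P) = -12*6 = -72)
B(r, Q) = 12*Q (B(r, Q) = (6 + 6)*Q = 12*Q)
v(F, G) = 78 - F*G (v(F, G) = 6 - (-72 + F*G) = 6 + (72 - F*G) = 78 - F*G)
v(-176, B(-4, -14)) - 42646 = (78 - 1*(-176)*12*(-14)) - 42646 = (78 - 1*(-176)*(-168)) - 42646 = (78 - 29568) - 42646 = -29490 - 42646 = -72136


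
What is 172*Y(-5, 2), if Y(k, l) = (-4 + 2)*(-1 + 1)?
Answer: 0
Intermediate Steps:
Y(k, l) = 0 (Y(k, l) = -2*0 = 0)
172*Y(-5, 2) = 172*0 = 0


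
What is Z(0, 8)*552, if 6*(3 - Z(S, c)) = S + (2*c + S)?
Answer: 184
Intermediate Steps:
Z(S, c) = 3 - S/3 - c/3 (Z(S, c) = 3 - (S + (2*c + S))/6 = 3 - (S + (S + 2*c))/6 = 3 - (2*S + 2*c)/6 = 3 + (-S/3 - c/3) = 3 - S/3 - c/3)
Z(0, 8)*552 = (3 - ⅓*0 - ⅓*8)*552 = (3 + 0 - 8/3)*552 = (⅓)*552 = 184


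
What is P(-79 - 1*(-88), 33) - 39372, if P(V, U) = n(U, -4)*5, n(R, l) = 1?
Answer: -39367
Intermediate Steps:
P(V, U) = 5 (P(V, U) = 1*5 = 5)
P(-79 - 1*(-88), 33) - 39372 = 5 - 39372 = -39367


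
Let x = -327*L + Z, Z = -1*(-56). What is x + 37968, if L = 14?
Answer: 33446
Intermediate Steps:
Z = 56
x = -4522 (x = -327*14 + 56 = -4578 + 56 = -4522)
x + 37968 = -4522 + 37968 = 33446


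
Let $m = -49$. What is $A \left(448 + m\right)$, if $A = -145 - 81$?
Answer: $-90174$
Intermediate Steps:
$A = -226$
$A \left(448 + m\right) = - 226 \left(448 - 49\right) = \left(-226\right) 399 = -90174$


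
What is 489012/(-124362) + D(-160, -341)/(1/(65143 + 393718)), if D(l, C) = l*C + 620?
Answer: 524806603153958/20727 ≈ 2.5320e+10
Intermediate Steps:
D(l, C) = 620 + C*l (D(l, C) = C*l + 620 = 620 + C*l)
489012/(-124362) + D(-160, -341)/(1/(65143 + 393718)) = 489012/(-124362) + (620 - 341*(-160))/(1/(65143 + 393718)) = 489012*(-1/124362) + (620 + 54560)/(1/458861) = -81502/20727 + 55180/(1/458861) = -81502/20727 + 55180*458861 = -81502/20727 + 25319949980 = 524806603153958/20727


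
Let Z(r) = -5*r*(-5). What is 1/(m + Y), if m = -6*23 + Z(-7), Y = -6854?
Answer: -1/7167 ≈ -0.00013953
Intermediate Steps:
Z(r) = 25*r
m = -313 (m = -6*23 + 25*(-7) = -138 - 175 = -313)
1/(m + Y) = 1/(-313 - 6854) = 1/(-7167) = -1/7167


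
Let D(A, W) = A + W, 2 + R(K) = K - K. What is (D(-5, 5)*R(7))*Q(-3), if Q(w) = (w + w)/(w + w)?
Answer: 0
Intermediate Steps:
R(K) = -2 (R(K) = -2 + (K - K) = -2 + 0 = -2)
Q(w) = 1 (Q(w) = (2*w)/((2*w)) = (2*w)*(1/(2*w)) = 1)
(D(-5, 5)*R(7))*Q(-3) = ((-5 + 5)*(-2))*1 = (0*(-2))*1 = 0*1 = 0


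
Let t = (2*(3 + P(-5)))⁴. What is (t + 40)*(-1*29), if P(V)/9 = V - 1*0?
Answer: -1443828104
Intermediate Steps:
P(V) = 9*V (P(V) = 9*(V - 1*0) = 9*(V + 0) = 9*V)
t = 49787136 (t = (2*(3 + 9*(-5)))⁴ = (2*(3 - 45))⁴ = (2*(-42))⁴ = (-84)⁴ = 49787136)
(t + 40)*(-1*29) = (49787136 + 40)*(-1*29) = 49787176*(-29) = -1443828104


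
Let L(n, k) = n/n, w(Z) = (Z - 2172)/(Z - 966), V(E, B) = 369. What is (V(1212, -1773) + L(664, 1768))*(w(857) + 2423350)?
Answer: 97734192050/109 ≈ 8.9664e+8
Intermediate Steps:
w(Z) = (-2172 + Z)/(-966 + Z)
L(n, k) = 1
(V(1212, -1773) + L(664, 1768))*(w(857) + 2423350) = (369 + 1)*((-2172 + 857)/(-966 + 857) + 2423350) = 370*(-1315/(-109) + 2423350) = 370*(-1/109*(-1315) + 2423350) = 370*(1315/109 + 2423350) = 370*(264146465/109) = 97734192050/109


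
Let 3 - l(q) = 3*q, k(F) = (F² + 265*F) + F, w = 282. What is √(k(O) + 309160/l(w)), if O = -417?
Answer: √44486813703/843 ≈ 250.20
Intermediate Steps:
k(F) = F² + 266*F
l(q) = 3 - 3*q
√(k(O) + 309160/l(w)) = √(-417*(266 - 417) + 309160/(3 - 3*282)) = √(-417*(-151) + 309160/(3 - 846)) = √(62967 + 309160/(-843)) = √(62967 + 309160*(-1/843)) = √(62967 - 309160/843) = √(52772021/843) = √44486813703/843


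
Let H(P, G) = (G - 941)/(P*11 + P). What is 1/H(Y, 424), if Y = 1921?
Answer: -23052/517 ≈ -44.588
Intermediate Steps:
H(P, G) = (-941 + G)/(12*P) (H(P, G) = (-941 + G)/(11*P + P) = (-941 + G)/((12*P)) = (-941 + G)*(1/(12*P)) = (-941 + G)/(12*P))
1/H(Y, 424) = 1/((1/12)*(-941 + 424)/1921) = 1/((1/12)*(1/1921)*(-517)) = 1/(-517/23052) = -23052/517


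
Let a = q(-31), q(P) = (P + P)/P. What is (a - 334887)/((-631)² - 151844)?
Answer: -334885/246317 ≈ -1.3596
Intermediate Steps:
q(P) = 2 (q(P) = (2*P)/P = 2)
a = 2
(a - 334887)/((-631)² - 151844) = (2 - 334887)/((-631)² - 151844) = -334885/(398161 - 151844) = -334885/246317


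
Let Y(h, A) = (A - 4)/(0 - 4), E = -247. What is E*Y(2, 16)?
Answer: 741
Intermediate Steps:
Y(h, A) = 1 - A/4 (Y(h, A) = (-4 + A)/(-4) = (-4 + A)*(-¼) = 1 - A/4)
E*Y(2, 16) = -247*(1 - ¼*16) = -247*(1 - 4) = -247*(-3) = 741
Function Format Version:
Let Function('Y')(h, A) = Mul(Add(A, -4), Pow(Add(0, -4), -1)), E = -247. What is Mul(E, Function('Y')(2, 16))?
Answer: 741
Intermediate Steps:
Function('Y')(h, A) = Add(1, Mul(Rational(-1, 4), A)) (Function('Y')(h, A) = Mul(Add(-4, A), Pow(-4, -1)) = Mul(Add(-4, A), Rational(-1, 4)) = Add(1, Mul(Rational(-1, 4), A)))
Mul(E, Function('Y')(2, 16)) = Mul(-247, Add(1, Mul(Rational(-1, 4), 16))) = Mul(-247, Add(1, -4)) = Mul(-247, -3) = 741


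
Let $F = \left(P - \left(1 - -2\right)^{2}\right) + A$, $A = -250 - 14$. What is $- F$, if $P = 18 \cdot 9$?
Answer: $111$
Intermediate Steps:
$A = -264$ ($A = -250 - 14 = -264$)
$P = 162$
$F = -111$ ($F = \left(162 - \left(1 - -2\right)^{2}\right) - 264 = \left(162 - \left(1 + 2\right)^{2}\right) - 264 = \left(162 - 3^{2}\right) - 264 = \left(162 - 9\right) - 264 = 153 - 264 = -111$)
$- F = \left(-1\right) \left(-111\right) = 111$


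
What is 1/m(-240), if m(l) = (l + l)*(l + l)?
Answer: 1/230400 ≈ 4.3403e-6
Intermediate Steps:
m(l) = 4*l² (m(l) = (2*l)*(2*l) = 4*l²)
1/m(-240) = 1/(4*(-240)²) = 1/(4*57600) = 1/230400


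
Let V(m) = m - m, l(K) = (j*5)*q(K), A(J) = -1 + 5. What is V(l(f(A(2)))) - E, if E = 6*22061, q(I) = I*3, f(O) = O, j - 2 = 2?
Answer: -132366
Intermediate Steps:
A(J) = 4
j = 4 (j = 2 + 2 = 4)
q(I) = 3*I
l(K) = 60*K (l(K) = (4*5)*(3*K) = 20*(3*K) = 60*K)
V(m) = 0
E = 132366
V(l(f(A(2)))) - E = 0 - 1*132366 = 0 - 132366 = -132366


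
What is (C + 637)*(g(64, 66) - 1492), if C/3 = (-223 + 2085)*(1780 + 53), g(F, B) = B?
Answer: -14601919150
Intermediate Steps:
C = 10239138 (C = 3*((-223 + 2085)*(1780 + 53)) = 3*(1862*1833) = 3*3413046 = 10239138)
(C + 637)*(g(64, 66) - 1492) = (10239138 + 637)*(66 - 1492) = 10239775*(-1426) = -14601919150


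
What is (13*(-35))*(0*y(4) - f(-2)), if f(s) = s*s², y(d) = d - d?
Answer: -3640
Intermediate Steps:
y(d) = 0
f(s) = s³
(13*(-35))*(0*y(4) - f(-2)) = (13*(-35))*(0*0 - 1*(-2)³) = -455*(0 - 1*(-8)) = -455*(0 + 8) = -455*8 = -3640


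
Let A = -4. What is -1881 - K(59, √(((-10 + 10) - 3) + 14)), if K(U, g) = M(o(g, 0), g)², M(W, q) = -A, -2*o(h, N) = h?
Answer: -1897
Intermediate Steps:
o(h, N) = -h/2
M(W, q) = 4 (M(W, q) = -1*(-4) = 4)
K(U, g) = 16 (K(U, g) = 4² = 16)
-1881 - K(59, √(((-10 + 10) - 3) + 14)) = -1881 - 1*16 = -1881 - 16 = -1897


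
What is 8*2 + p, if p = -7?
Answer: 9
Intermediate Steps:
8*2 + p = 8*2 - 7 = 16 - 7 = 9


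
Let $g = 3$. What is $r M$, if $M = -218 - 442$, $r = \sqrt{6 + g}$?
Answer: $-1980$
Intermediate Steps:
$r = 3$ ($r = \sqrt{6 + 3} = \sqrt{9} = 3$)
$M = -660$
$r M = 3 \left(-660\right) = -1980$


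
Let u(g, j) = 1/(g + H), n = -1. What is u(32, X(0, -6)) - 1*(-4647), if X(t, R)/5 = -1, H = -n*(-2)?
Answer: 139411/30 ≈ 4647.0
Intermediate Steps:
H = -2 (H = -1*(-1)*(-2) = 1*(-2) = -2)
X(t, R) = -5 (X(t, R) = 5*(-1) = -5)
u(g, j) = 1/(-2 + g) (u(g, j) = 1/(g - 2) = 1/(-2 + g))
u(32, X(0, -6)) - 1*(-4647) = 1/(-2 + 32) - 1*(-4647) = 1/30 + 4647 = 139411/30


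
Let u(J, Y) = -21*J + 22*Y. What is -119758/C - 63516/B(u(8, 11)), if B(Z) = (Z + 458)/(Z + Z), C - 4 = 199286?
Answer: -33454697321/1893255 ≈ -17670.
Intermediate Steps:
C = 199290 (C = 4 + 199286 = 199290)
B(Z) = (458 + Z)/(2*Z) (B(Z) = (458 + Z)/((2*Z)) = (458 + Z)*(1/(2*Z)) = (458 + Z)/(2*Z))
-119758/C - 63516/B(u(8, 11)) = -119758/199290 - 63516*2*(-21*8 + 22*11)/(458 + (-21*8 + 22*11)) = -119758*1/199290 - 63516*2*(-168 + 242)/(458 + (-168 + 242)) = -59879/99645 - 63516*148/(458 + 74) = -59879/99645 - 63516/((1/2)*(1/74)*532) = -59879/99645 - 63516/133/37 = -59879/99645 - 63516*37/133 = -59879/99645 - 2350092/133 = -33454697321/1893255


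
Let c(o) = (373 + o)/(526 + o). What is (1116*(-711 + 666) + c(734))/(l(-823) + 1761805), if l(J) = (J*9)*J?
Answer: -7030677/1100087240 ≈ -0.0063910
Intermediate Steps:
c(o) = (373 + o)/(526 + o)
l(J) = 9*J² (l(J) = (9*J)*J = 9*J²)
(1116*(-711 + 666) + c(734))/(l(-823) + 1761805) = (1116*(-711 + 666) + (373 + 734)/(526 + 734))/(9*(-823)² + 1761805) = (1116*(-45) + 1107/1260)/(9*677329 + 1761805) = (-50220 + (1/1260)*1107)/(6095961 + 1761805) = (-50220 + 123/140)/7857766 = -7030677/140*1/7857766 = -7030677/1100087240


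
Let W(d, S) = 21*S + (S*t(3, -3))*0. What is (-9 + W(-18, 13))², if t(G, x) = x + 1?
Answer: 69696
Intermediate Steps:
t(G, x) = 1 + x
W(d, S) = 21*S (W(d, S) = 21*S + (S*(1 - 3))*0 = 21*S + (S*(-2))*0 = 21*S - 2*S*0 = 21*S + 0 = 21*S)
(-9 + W(-18, 13))² = (-9 + 21*13)² = (-9 + 273)² = 264² = 69696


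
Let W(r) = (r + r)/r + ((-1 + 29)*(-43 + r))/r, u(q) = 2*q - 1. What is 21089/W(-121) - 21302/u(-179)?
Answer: 1019058939/1735406 ≈ 587.22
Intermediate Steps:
u(q) = -1 + 2*q
W(r) = 2 + (-1204 + 28*r)/r (W(r) = (2*r)/r + (28*(-43 + r))/r = 2 + (-1204 + 28*r)/r)
21089/W(-121) - 21302/u(-179) = 21089/(30 - 1204/(-121)) - 21302/(-1 + 2*(-179)) = 21089/(30 - 1204*(-1/121)) - 21302/(-1 - 358) = 21089/(30 + 1204/121) - 21302/(-359) = 21089/(4834/121) - 21302*(-1/359) = 21089*(121/4834) + 21302/359 = 2551769/4834 + 21302/359 = 1019058939/1735406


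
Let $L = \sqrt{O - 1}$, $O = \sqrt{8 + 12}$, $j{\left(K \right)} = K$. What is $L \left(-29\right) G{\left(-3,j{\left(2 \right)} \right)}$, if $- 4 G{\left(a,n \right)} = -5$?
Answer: $- \frac{145 \sqrt{-1 + 2 \sqrt{5}}}{4} \approx -67.547$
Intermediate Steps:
$O = 2 \sqrt{5}$ ($O = \sqrt{20} = 2 \sqrt{5} \approx 4.4721$)
$G{\left(a,n \right)} = \frac{5}{4}$ ($G{\left(a,n \right)} = \left(- \frac{1}{4}\right) \left(-5\right) = \frac{5}{4}$)
$L = \sqrt{-1 + 2 \sqrt{5}}$ ($L = \sqrt{2 \sqrt{5} - 1} = \sqrt{-1 + 2 \sqrt{5}} \approx 1.8634$)
$L \left(-29\right) G{\left(-3,j{\left(2 \right)} \right)} = \sqrt{-1 + 2 \sqrt{5}} \left(-29\right) \frac{5}{4} = - 29 \sqrt{-1 + 2 \sqrt{5}} \cdot \frac{5}{4} = - \frac{145 \sqrt{-1 + 2 \sqrt{5}}}{4}$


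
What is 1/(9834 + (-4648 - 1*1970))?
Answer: 1/3216 ≈ 0.00031095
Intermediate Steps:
1/(9834 + (-4648 - 1*1970)) = 1/(9834 + (-4648 - 1970)) = 1/(9834 - 6618) = 1/3216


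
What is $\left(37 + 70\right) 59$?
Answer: $6313$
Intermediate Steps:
$\left(37 + 70\right) 59 = 107 \cdot 59 = 6313$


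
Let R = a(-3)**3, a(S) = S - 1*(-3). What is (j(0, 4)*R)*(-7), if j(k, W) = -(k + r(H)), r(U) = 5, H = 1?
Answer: 0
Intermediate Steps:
a(S) = 3 + S (a(S) = S + 3 = 3 + S)
j(k, W) = -5 - k (j(k, W) = -(k + 5) = -(5 + k) = -5 - k)
R = 0 (R = (3 - 3)**3 = 0**3 = 0)
(j(0, 4)*R)*(-7) = ((-5 - 1*0)*0)*(-7) = ((-5 + 0)*0)*(-7) = -5*0*(-7) = 0*(-7) = 0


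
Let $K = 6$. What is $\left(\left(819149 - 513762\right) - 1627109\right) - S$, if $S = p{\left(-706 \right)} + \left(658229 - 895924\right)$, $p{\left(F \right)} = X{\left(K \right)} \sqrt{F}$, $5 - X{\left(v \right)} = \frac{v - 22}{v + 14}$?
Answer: $-1084027 - \frac{29 i \sqrt{706}}{5} \approx -1.084 \cdot 10^{6} - 154.11 i$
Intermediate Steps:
$X{\left(v \right)} = 5 - \frac{-22 + v}{14 + v}$ ($X{\left(v \right)} = 5 - \frac{v - 22}{v + 14} = 5 - \frac{-22 + v}{14 + v}$)
$p{\left(F \right)} = \frac{29 \sqrt{F}}{5}$ ($p{\left(F \right)} = \frac{4 \left(23 + 6\right)}{14 + 6} \sqrt{F} = 4 \cdot \frac{1}{20} \cdot 29 \sqrt{F} = \frac{29 \sqrt{F}}{5}$)
$S = -237695 + \frac{29 i \sqrt{706}}{5}$ ($S = \frac{29 \sqrt{-706}}{5} + \left(658229 - 895924\right) = \frac{29 i \sqrt{706}}{5} + \left(658229 - 895924\right) = \frac{29 i \sqrt{706}}{5} - 237695 = -237695 + \frac{29 i \sqrt{706}}{5} \approx -2.377 \cdot 10^{5} + 154.11 i$)
$\left(\left(819149 - 513762\right) - 1627109\right) - S = \left(\left(819149 - 513762\right) - 1627109\right) - \left(-237695 + \frac{29 i \sqrt{706}}{5}\right) = \left(305387 - 1627109\right) + \left(237695 - \frac{29 i \sqrt{706}}{5}\right) = -1321722 + \left(237695 - \frac{29 i \sqrt{706}}{5}\right) = -1084027 - \frac{29 i \sqrt{706}}{5}$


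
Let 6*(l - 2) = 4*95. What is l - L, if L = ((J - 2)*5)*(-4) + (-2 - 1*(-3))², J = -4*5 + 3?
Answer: -947/3 ≈ -315.67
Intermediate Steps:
J = -17 (J = -20 + 3 = -17)
l = 196/3 (l = 2 + (4*95)/6 = 2 + (⅙)*380 = 2 + 190/3 = 196/3 ≈ 65.333)
L = 381 (L = ((-17 - 2)*5)*(-4) + (-2 - 1*(-3))² = -19*5*(-4) + (-2 + 3)² = -95*(-4) + 1² = 380 + 1 = 381)
l - L = 196/3 - 1*381 = 196/3 - 381 = -947/3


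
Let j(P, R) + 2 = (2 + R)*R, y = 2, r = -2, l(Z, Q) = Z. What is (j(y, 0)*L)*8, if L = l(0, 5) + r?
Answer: 32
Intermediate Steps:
j(P, R) = -2 + R*(2 + R) (j(P, R) = -2 + (2 + R)*R = -2 + R*(2 + R))
L = -2 (L = 0 - 2 = -2)
(j(y, 0)*L)*8 = ((-2 + 0² + 2*0)*(-2))*8 = ((-2 + 0 + 0)*(-2))*8 = -2*(-2)*8 = 4*8 = 32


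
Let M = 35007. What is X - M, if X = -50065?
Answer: -85072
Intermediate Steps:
X - M = -50065 - 1*35007 = -50065 - 35007 = -85072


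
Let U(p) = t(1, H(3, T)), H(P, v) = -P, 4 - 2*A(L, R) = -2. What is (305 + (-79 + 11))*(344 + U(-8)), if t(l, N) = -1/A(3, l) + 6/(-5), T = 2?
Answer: 405823/5 ≈ 81165.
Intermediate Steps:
A(L, R) = 3 (A(L, R) = 2 - 1/2*(-2) = 2 + 1 = 3)
t(l, N) = -23/15 (t(l, N) = -1/3 + 6/(-5) = -1*1/3 + 6*(-1/5) = -1/3 - 6/5 = -23/15)
U(p) = -23/15
(305 + (-79 + 11))*(344 + U(-8)) = (305 + (-79 + 11))*(344 - 23/15) = (305 - 68)*(5137/15) = 237*(5137/15) = 405823/5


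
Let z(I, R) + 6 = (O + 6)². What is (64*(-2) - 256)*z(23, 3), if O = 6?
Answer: -52992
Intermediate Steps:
z(I, R) = 138 (z(I, R) = -6 + (6 + 6)² = -6 + 12² = -6 + 144 = 138)
(64*(-2) - 256)*z(23, 3) = (64*(-2) - 256)*138 = (-128 - 256)*138 = -384*138 = -52992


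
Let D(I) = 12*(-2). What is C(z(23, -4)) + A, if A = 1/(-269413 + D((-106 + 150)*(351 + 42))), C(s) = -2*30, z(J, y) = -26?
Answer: -16166221/269437 ≈ -60.000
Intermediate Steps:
D(I) = -24
C(s) = -60
A = -1/269437 (A = 1/(-269413 - 24) = 1/(-269437) = -1/269437 ≈ -3.7114e-6)
C(z(23, -4)) + A = -60 - 1/269437 = -16166221/269437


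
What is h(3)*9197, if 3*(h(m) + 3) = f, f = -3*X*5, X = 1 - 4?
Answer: 110364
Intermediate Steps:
X = -3
f = 45 (f = -3*(-3)*5 = 9*5 = 45)
h(m) = 12 (h(m) = -3 + (1/3)*45 = -3 + 15 = 12)
h(3)*9197 = 12*9197 = 110364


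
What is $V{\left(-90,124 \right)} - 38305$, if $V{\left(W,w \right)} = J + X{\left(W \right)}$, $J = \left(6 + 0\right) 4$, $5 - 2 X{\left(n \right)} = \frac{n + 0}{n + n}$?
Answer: $- \frac{153115}{4} \approx -38279.0$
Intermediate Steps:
$X{\left(n \right)} = \frac{9}{4}$ ($X{\left(n \right)} = \frac{5}{2} - \frac{\left(n + 0\right) \frac{1}{n + n}}{2} = \frac{5}{2} - \frac{n \frac{1}{2 n}}{2} = \frac{5}{2} - \frac{1}{4} = \frac{9}{4}$)
$J = 24$ ($J = 6 \cdot 4 = 24$)
$V{\left(W,w \right)} = \frac{105}{4}$ ($V{\left(W,w \right)} = 24 + \frac{9}{4} = \frac{105}{4}$)
$V{\left(-90,124 \right)} - 38305 = \frac{105}{4} - 38305 = - \frac{153115}{4}$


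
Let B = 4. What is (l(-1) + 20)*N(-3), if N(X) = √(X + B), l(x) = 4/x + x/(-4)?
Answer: 65/4 ≈ 16.250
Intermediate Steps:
l(x) = 4/x - x/4 (l(x) = 4/x + x*(-¼) = 4/x - x/4)
N(X) = √(4 + X) (N(X) = √(X + 4) = √(4 + X))
(l(-1) + 20)*N(-3) = ((4/(-1) - ¼*(-1)) + 20)*√(4 - 3) = ((4*(-1) + ¼) + 20)*√1 = ((-4 + ¼) + 20)*1 = (-15/4 + 20)*1 = (65/4)*1 = 65/4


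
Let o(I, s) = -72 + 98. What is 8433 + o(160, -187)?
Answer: 8459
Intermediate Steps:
o(I, s) = 26
8433 + o(160, -187) = 8433 + 26 = 8459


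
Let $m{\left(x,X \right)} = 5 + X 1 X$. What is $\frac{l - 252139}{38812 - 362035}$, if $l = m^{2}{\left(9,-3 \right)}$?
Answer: $\frac{83981}{107741} \approx 0.77947$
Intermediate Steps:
$m{\left(x,X \right)} = 5 + X^{2}$ ($m{\left(x,X \right)} = 5 + X X = 5 + X^{2}$)
$l = 196$ ($l = \left(5 + \left(-3\right)^{2}\right)^{2} = \left(5 + 9\right)^{2} = 14^{2} = 196$)
$\frac{l - 252139}{38812 - 362035} = \frac{196 - 252139}{38812 - 362035} = - \frac{251943}{-323223} = \left(-251943\right) \left(- \frac{1}{323223}\right) = \frac{83981}{107741}$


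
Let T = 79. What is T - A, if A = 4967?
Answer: -4888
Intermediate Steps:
T - A = 79 - 1*4967 = 79 - 4967 = -4888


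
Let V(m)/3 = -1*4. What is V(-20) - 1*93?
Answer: -105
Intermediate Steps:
V(m) = -12 (V(m) = 3*(-1*4) = 3*(-4) = -12)
V(-20) - 1*93 = -12 - 1*93 = -12 - 93 = -105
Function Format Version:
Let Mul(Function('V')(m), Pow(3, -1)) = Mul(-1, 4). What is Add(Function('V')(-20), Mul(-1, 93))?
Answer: -105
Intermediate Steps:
Function('V')(m) = -12 (Function('V')(m) = Mul(3, Mul(-1, 4)) = Mul(3, -4) = -12)
Add(Function('V')(-20), Mul(-1, 93)) = Add(-12, Mul(-1, 93)) = Add(-12, -93) = -105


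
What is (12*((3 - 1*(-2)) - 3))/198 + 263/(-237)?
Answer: -859/869 ≈ -0.98849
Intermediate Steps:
(12*((3 - 1*(-2)) - 3))/198 + 263/(-237) = (12*((3 + 2) - 3))*(1/198) + 263*(-1/237) = (12*(5 - 3))*(1/198) - 263/237 = (12*2)*(1/198) - 263/237 = 24*(1/198) - 263/237 = 4/33 - 263/237 = -859/869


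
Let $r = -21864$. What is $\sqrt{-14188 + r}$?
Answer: $2 i \sqrt{9013} \approx 189.87 i$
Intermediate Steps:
$\sqrt{-14188 + r} = \sqrt{-14188 - 21864} = \sqrt{-36052} = 2 i \sqrt{9013}$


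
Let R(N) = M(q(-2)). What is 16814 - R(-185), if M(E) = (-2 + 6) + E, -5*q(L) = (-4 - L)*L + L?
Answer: 84052/5 ≈ 16810.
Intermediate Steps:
q(L) = -L/5 - L*(-4 - L)/5 (q(L) = -((-4 - L)*L + L)/5 = -(L*(-4 - L) + L)/5 = -(L + L*(-4 - L))/5 = -L/5 - L*(-4 - L)/5)
M(E) = 4 + E
R(N) = 18/5 (R(N) = 4 + (⅕)*(-2)*(3 - 2) = 4 + (⅕)*(-2)*1 = 4 - ⅖ = 18/5)
16814 - R(-185) = 16814 - 1*18/5 = 16814 - 18/5 = 84052/5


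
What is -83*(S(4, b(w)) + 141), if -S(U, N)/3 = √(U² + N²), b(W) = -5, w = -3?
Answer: -11703 + 249*√41 ≈ -10109.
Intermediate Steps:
S(U, N) = -3*√(N² + U²) (S(U, N) = -3*√(U² + N²) = -3*√(N² + U²))
-83*(S(4, b(w)) + 141) = -83*(-3*√((-5)² + 4²) + 141) = -83*(-3*√(25 + 16) + 141) = -83*(-3*√41 + 141) = -83*(141 - 3*√41) = -11703 + 249*√41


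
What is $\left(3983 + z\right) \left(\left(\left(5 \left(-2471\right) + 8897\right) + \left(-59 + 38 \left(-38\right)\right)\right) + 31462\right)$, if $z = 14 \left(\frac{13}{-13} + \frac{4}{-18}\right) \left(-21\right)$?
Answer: $\frac{345228527}{3} \approx 1.1508 \cdot 10^{8}$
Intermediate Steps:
$z = \frac{1078}{3}$ ($z = 14 \left(13 \left(- \frac{1}{13}\right) + 4 \left(- \frac{1}{18}\right)\right) \left(-21\right) = 14 \left(-1 - \frac{2}{9}\right) \left(-21\right) = 14 \left(- \frac{11}{9}\right) \left(-21\right) = \left(- \frac{154}{9}\right) \left(-21\right) = \frac{1078}{3} \approx 359.33$)
$\left(3983 + z\right) \left(\left(\left(5 \left(-2471\right) + 8897\right) + \left(-59 + 38 \left(-38\right)\right)\right) + 31462\right) = \left(3983 + \frac{1078}{3}\right) \left(\left(\left(5 \left(-2471\right) + 8897\right) + \left(-59 + 38 \left(-38\right)\right)\right) + 31462\right) = \frac{13027 \left(\left(\left(-12355 + 8897\right) - 1503\right) + 31462\right)}{3} = \frac{13027 \left(\left(-3458 - 1503\right) + 31462\right)}{3} = \frac{13027 \left(-4961 + 31462\right)}{3} = \frac{13027}{3} \cdot 26501 = \frac{345228527}{3}$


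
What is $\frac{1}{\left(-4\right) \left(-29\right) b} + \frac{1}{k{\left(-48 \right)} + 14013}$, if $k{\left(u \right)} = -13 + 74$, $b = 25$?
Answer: $\frac{8487}{20407300} \approx 0.00041588$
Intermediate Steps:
$k{\left(u \right)} = 61$
$\frac{1}{\left(-4\right) \left(-29\right) b} + \frac{1}{k{\left(-48 \right)} + 14013} = \frac{1}{\left(-4\right) \left(-29\right) 25} + \frac{1}{61 + 14013} = \frac{1}{116 \cdot 25} + \frac{1}{14074} = \frac{1}{2900} + \frac{1}{14074} = \frac{8487}{20407300}$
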